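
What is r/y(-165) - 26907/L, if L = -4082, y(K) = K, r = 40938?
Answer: -54223087/224510 ≈ -241.52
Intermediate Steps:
r/y(-165) - 26907/L = 40938/(-165) - 26907/(-4082) = 40938*(-1/165) - 26907*(-1/4082) = -13646/55 + 26907/4082 = -54223087/224510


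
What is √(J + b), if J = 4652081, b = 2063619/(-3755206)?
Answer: √65601647898558118802/3755206 ≈ 2156.9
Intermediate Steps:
b = -2063619/3755206 (b = 2063619*(-1/3755206) = -2063619/3755206 ≈ -0.54954)
√(J + b) = √(4652081 - 2063619/3755206) = √(17469520420067/3755206) = √65601647898558118802/3755206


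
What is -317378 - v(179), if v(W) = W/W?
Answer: -317379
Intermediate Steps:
v(W) = 1
-317378 - v(179) = -317378 - 1*1 = -317378 - 1 = -317379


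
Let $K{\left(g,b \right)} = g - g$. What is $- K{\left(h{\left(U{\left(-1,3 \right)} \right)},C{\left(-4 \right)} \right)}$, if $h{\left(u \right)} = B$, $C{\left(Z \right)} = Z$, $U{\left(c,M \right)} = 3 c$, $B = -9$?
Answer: $0$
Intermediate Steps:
$h{\left(u \right)} = -9$
$K{\left(g,b \right)} = 0$
$- K{\left(h{\left(U{\left(-1,3 \right)} \right)},C{\left(-4 \right)} \right)} = \left(-1\right) 0 = 0$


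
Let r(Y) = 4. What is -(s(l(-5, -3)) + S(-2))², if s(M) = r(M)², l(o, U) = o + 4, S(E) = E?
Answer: -196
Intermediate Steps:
l(o, U) = 4 + o
s(M) = 16 (s(M) = 4² = 16)
-(s(l(-5, -3)) + S(-2))² = -(16 - 2)² = -1*14² = -1*196 = -196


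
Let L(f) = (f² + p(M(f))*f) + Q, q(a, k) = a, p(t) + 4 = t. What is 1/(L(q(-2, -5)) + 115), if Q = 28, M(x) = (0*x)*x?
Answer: 1/155 ≈ 0.0064516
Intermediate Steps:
M(x) = 0 (M(x) = 0*x = 0)
p(t) = -4 + t
L(f) = 28 + f² - 4*f (L(f) = (f² + (-4 + 0)*f) + 28 = (f² - 4*f) + 28 = 28 + f² - 4*f)
1/(L(q(-2, -5)) + 115) = 1/((28 + (-2)² - 4*(-2)) + 115) = 1/((28 + 4 + 8) + 115) = 1/(40 + 115) = 1/155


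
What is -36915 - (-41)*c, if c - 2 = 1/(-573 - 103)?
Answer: -24899149/676 ≈ -36833.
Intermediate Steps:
c = 1351/676 (c = 2 + 1/(-573 - 103) = 2 + 1/(-676) = 2 - 1/676 = 1351/676 ≈ 1.9985)
-36915 - (-41)*c = -36915 - (-41)*1351/676 = -36915 - 1*(-55391/676) = -36915 + 55391/676 = -24899149/676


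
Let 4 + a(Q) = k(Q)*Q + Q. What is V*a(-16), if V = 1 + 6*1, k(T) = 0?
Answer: -140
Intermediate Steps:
a(Q) = -4 + Q (a(Q) = -4 + (0*Q + Q) = -4 + (0 + Q) = -4 + Q)
V = 7 (V = 1 + 6 = 7)
V*a(-16) = 7*(-4 - 16) = 7*(-20) = -140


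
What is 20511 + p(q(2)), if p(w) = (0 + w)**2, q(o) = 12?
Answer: 20655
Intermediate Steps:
p(w) = w**2
20511 + p(q(2)) = 20511 + 12**2 = 20511 + 144 = 20655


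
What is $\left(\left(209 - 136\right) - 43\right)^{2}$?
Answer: $900$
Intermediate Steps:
$\left(\left(209 - 136\right) - 43\right)^{2} = \left(73 - 43\right)^{2} = 30^{2} = 900$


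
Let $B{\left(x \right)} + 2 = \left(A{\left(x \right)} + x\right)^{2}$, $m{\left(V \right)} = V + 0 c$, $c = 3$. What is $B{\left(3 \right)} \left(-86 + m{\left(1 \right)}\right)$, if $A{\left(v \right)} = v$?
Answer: $-2890$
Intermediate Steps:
$m{\left(V \right)} = V$ ($m{\left(V \right)} = V + 0 \cdot 3 = V + 0 = V$)
$B{\left(x \right)} = -2 + 4 x^{2}$ ($B{\left(x \right)} = -2 + \left(x + x\right)^{2} = -2 + \left(2 x\right)^{2} = -2 + 4 x^{2}$)
$B{\left(3 \right)} \left(-86 + m{\left(1 \right)}\right) = \left(-2 + 4 \cdot 3^{2}\right) \left(-86 + 1\right) = \left(-2 + 4 \cdot 9\right) \left(-85\right) = \left(-2 + 36\right) \left(-85\right) = 34 \left(-85\right) = -2890$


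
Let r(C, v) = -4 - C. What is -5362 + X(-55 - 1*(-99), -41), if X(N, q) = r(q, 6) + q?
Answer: -5366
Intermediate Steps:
X(N, q) = -4 (X(N, q) = (-4 - q) + q = -4)
-5362 + X(-55 - 1*(-99), -41) = -5362 - 4 = -5366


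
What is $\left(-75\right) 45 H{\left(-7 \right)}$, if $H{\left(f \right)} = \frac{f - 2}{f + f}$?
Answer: $- \frac{30375}{14} \approx -2169.6$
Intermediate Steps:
$H{\left(f \right)} = \frac{-2 + f}{2 f}$
$\left(-75\right) 45 H{\left(-7 \right)} = \left(-75\right) 45 \frac{-2 - 7}{2 \left(-7\right)} = - 3375 \cdot \frac{1}{2} \left(- \frac{1}{7}\right) \left(-9\right) = \left(-3375\right) \frac{9}{14} = - \frac{30375}{14}$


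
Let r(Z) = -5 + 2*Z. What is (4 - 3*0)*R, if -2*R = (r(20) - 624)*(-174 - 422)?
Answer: -702088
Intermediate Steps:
R = -175522 (R = -((-5 + 2*20) - 624)*(-174 - 422)/2 = -((-5 + 40) - 624)*(-596)/2 = -(35 - 624)*(-596)/2 = -(-589)*(-596)/2 = -½*351044 = -175522)
(4 - 3*0)*R = (4 - 3*0)*(-175522) = (4 + 0)*(-175522) = 4*(-175522) = -702088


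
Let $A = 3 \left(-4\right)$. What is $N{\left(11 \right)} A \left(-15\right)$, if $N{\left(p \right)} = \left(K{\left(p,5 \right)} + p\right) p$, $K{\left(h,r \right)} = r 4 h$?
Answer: $457380$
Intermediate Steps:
$K{\left(h,r \right)} = 4 h r$ ($K{\left(h,r \right)} = 4 r h = 4 h r$)
$N{\left(p \right)} = 21 p^{2}$ ($N{\left(p \right)} = \left(4 p 5 + p\right) p = \left(20 p + p\right) p = 21 p p = 21 p^{2}$)
$A = -12$
$N{\left(11 \right)} A \left(-15\right) = 21 \cdot 11^{2} \left(-12\right) \left(-15\right) = 21 \cdot 121 \left(-12\right) \left(-15\right) = 2541 \left(-12\right) \left(-15\right) = \left(-30492\right) \left(-15\right) = 457380$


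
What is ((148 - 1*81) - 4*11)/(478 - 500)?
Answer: -23/22 ≈ -1.0455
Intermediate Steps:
((148 - 1*81) - 4*11)/(478 - 500) = ((148 - 81) - 44)/(-22) = (67 - 44)*(-1/22) = 23*(-1/22) = -23/22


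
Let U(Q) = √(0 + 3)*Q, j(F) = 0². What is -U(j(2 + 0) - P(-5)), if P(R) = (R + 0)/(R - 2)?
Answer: 5*√3/7 ≈ 1.2372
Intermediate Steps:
P(R) = R/(-2 + R)
j(F) = 0
U(Q) = Q*√3 (U(Q) = √3*Q = Q*√3)
-U(j(2 + 0) - P(-5)) = -(0 - (-5)/(-2 - 5))*√3 = -(0 - (-5)/(-7))*√3 = -(0 - (-5)*(-1)/7)*√3 = -(0 - 1*5/7)*√3 = -(0 - 5/7)*√3 = -(-5)*√3/7 = 5*√3/7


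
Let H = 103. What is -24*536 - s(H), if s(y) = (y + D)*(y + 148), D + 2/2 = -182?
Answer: 7216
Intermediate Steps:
D = -183 (D = -1 - 182 = -183)
s(y) = (-183 + y)*(148 + y) (s(y) = (y - 183)*(y + 148) = (-183 + y)*(148 + y))
-24*536 - s(H) = -24*536 - (-27084 + 103² - 35*103) = -12864 - (-27084 + 10609 - 3605) = -12864 - 1*(-20080) = -12864 + 20080 = 7216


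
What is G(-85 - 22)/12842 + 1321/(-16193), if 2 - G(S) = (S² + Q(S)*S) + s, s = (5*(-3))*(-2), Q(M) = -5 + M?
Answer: -396868255/207950506 ≈ -1.9085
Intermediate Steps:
s = 30 (s = -15*(-2) = 30)
G(S) = -28 - S² - S*(-5 + S) (G(S) = 2 - ((S² + (-5 + S)*S) + 30) = 2 - ((S² + S*(-5 + S)) + 30) = 2 - (30 + S² + S*(-5 + S)) = 2 + (-30 - S² - S*(-5 + S)) = -28 - S² - S*(-5 + S))
G(-85 - 22)/12842 + 1321/(-16193) = (-28 - 2*(-85 - 22)² + 5*(-85 - 22))/12842 + 1321/(-16193) = (-28 - 2*(-107)² + 5*(-107))*(1/12842) + 1321*(-1/16193) = (-28 - 2*11449 - 535)*(1/12842) - 1321/16193 = (-28 - 22898 - 535)*(1/12842) - 1321/16193 = -23461*1/12842 - 1321/16193 = -23461/12842 - 1321/16193 = -396868255/207950506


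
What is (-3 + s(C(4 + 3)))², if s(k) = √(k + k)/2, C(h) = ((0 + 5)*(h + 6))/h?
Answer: (42 - √910)²/196 ≈ 0.71448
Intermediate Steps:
C(h) = (30 + 5*h)/h (C(h) = (5*(6 + h))/h = (30 + 5*h)/h)
s(k) = √2*√k/2 (s(k) = √(2*k)*(½) = (√2*√k)*(½) = √2*√k/2)
(-3 + s(C(4 + 3)))² = (-3 + √2*√(5 + 30/(4 + 3))/2)² = (-3 + √2*√(5 + 30/7)/2)² = (-3 + √2*√(65/7)/2)² = (-3 + √2*(√455/7)/2)² = (-3 + √910/14)²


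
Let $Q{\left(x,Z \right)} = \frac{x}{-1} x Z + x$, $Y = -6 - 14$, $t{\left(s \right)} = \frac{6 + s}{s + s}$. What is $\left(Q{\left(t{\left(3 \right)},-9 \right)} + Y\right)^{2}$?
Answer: $\frac{49}{16} \approx 3.0625$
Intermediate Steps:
$t{\left(s \right)} = \frac{6 + s}{2 s}$
$Y = -20$ ($Y = -6 - 14 = -20$)
$Q{\left(x,Z \right)} = x - Z x^{2}$ ($Q{\left(x,Z \right)} = x \left(-1\right) x Z + x = - x x Z + x = - x^{2} Z + x = - Z x^{2} + x = x - Z x^{2}$)
$\left(Q{\left(t{\left(3 \right)},-9 \right)} + Y\right)^{2} = \left(\frac{6 + 3}{2 \cdot 3} \left(1 - - 9 \frac{6 + 3}{2 \cdot 3}\right) - 20\right)^{2} = \left(\frac{1}{2} \cdot \frac{1}{3} \cdot 9 \left(1 - - 9 \cdot \frac{1}{2} \cdot \frac{1}{3} \cdot 9\right) - 20\right)^{2} = \left(\frac{3 \left(1 - \left(-9\right) \frac{3}{2}\right)}{2} - 20\right)^{2} = \left(\frac{3 \left(1 + \frac{27}{2}\right)}{2} - 20\right)^{2} = \left(\frac{3}{2} \cdot \frac{29}{2} - 20\right)^{2} = \left(\frac{87}{4} - 20\right)^{2} = \left(\frac{7}{4}\right)^{2} = \frac{49}{16}$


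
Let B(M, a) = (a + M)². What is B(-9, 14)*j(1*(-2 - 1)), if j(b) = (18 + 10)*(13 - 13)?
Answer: 0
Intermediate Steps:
j(b) = 0 (j(b) = 28*0 = 0)
B(M, a) = (M + a)²
B(-9, 14)*j(1*(-2 - 1)) = (-9 + 14)²*0 = 5²*0 = 25*0 = 0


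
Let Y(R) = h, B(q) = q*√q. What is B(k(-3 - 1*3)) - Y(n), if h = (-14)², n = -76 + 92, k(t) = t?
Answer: -196 - 6*I*√6 ≈ -196.0 - 14.697*I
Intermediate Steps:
B(q) = q^(3/2)
n = 16
h = 196
Y(R) = 196
B(k(-3 - 1*3)) - Y(n) = (-3 - 1*3)^(3/2) - 1*196 = (-3 - 3)^(3/2) - 196 = (-6)^(3/2) - 196 = -6*I*√6 - 196 = -196 - 6*I*√6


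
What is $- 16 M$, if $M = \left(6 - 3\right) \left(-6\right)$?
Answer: $288$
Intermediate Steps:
$M = -18$ ($M = 3 \left(-6\right) = -18$)
$- 16 M = \left(-16\right) \left(-18\right) = 288$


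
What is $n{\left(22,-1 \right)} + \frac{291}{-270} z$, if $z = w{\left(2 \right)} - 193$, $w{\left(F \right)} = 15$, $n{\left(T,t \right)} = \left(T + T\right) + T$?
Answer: $\frac{11603}{45} \approx 257.84$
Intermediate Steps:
$n{\left(T,t \right)} = 3 T$ ($n{\left(T,t \right)} = 2 T + T = 3 T$)
$z = -178$ ($z = 15 - 193 = -178$)
$n{\left(22,-1 \right)} + \frac{291}{-270} z = 3 \cdot 22 + \frac{291}{-270} \left(-178\right) = 66 + 291 \left(- \frac{1}{270}\right) \left(-178\right) = 66 - - \frac{8633}{45} = 66 + \frac{8633}{45} = \frac{11603}{45}$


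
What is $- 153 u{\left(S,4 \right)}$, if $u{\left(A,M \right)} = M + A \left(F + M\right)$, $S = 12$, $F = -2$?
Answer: $-4284$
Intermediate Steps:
$u{\left(A,M \right)} = M + A \left(-2 + M\right)$
$- 153 u{\left(S,4 \right)} = - 153 \left(4 - 24 + 12 \cdot 4\right) = - 153 \left(4 - 24 + 48\right) = \left(-153\right) 28 = -4284$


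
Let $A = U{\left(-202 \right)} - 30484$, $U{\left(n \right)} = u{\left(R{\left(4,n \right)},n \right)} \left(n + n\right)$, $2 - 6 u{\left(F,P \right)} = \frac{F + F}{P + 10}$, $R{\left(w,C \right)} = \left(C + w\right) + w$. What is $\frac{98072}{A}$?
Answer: $- \frac{7061184}{2194747} \approx -3.2173$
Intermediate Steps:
$R{\left(w,C \right)} = C + 2 w$
$u{\left(F,P \right)} = \frac{1}{3} - \frac{F}{3 \left(10 + P\right)}$ ($u{\left(F,P \right)} = \frac{1}{3} - \frac{\left(F + F\right) \frac{1}{P + 10}}{6} = \frac{1}{3} - \frac{2 F \frac{1}{10 + P}}{6} = \frac{1}{3} - \frac{F}{3 \left(10 + P\right)}$)
$U{\left(n \right)} = \frac{4 n}{3 \left(10 + n\right)}$ ($U{\left(n \right)} = \frac{10 + n - \left(n + 2 \cdot 4\right)}{3 \left(10 + n\right)} \left(n + n\right) = \frac{10 + n - \left(n + 8\right)}{3 \left(10 + n\right)} 2 n = \frac{10 + n - \left(8 + n\right)}{3 \left(10 + n\right)} 2 n = \frac{1}{3} \frac{1}{10 + n} 2 \cdot 2 n = \frac{2}{3 \left(10 + n\right)} 2 n = \frac{4 n}{3 \left(10 + n\right)}$)
$A = - \frac{2194747}{72}$ ($A = \frac{4}{3} \left(-202\right) \frac{1}{10 - 202} - 30484 = \frac{4}{3} \left(-202\right) \frac{1}{-192} - 30484 = \frac{4}{3} \left(-202\right) \left(- \frac{1}{192}\right) - 30484 = \frac{101}{72} - 30484 = - \frac{2194747}{72} \approx -30483.0$)
$\frac{98072}{A} = \frac{98072}{- \frac{2194747}{72}} = 98072 \left(- \frac{72}{2194747}\right) = - \frac{7061184}{2194747}$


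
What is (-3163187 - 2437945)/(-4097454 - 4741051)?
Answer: 5601132/8838505 ≈ 0.63372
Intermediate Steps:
(-3163187 - 2437945)/(-4097454 - 4741051) = -5601132/(-8838505) = -5601132*(-1/8838505) = 5601132/8838505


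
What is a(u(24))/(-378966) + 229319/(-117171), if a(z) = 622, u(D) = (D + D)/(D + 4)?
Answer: -14496164086/7400637531 ≈ -1.9588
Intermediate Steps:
u(D) = 2*D/(4 + D) (u(D) = (2*D)/(4 + D) = 2*D/(4 + D))
a(u(24))/(-378966) + 229319/(-117171) = 622/(-378966) + 229319/(-117171) = 622*(-1/378966) + 229319*(-1/117171) = -311/189483 - 229319/117171 = -14496164086/7400637531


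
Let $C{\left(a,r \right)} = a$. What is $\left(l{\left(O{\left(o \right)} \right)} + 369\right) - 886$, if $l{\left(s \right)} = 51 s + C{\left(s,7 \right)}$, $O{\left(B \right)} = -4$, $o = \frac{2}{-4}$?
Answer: $-725$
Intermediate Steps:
$o = - \frac{1}{2}$ ($o = 2 \left(- \frac{1}{4}\right) = - \frac{1}{2} \approx -0.5$)
$l{\left(s \right)} = 52 s$ ($l{\left(s \right)} = 51 s + s = 52 s$)
$\left(l{\left(O{\left(o \right)} \right)} + 369\right) - 886 = \left(52 \left(-4\right) + 369\right) - 886 = \left(-208 + 369\right) - 886 = 161 - 886 = -725$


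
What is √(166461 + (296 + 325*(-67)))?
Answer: √144982 ≈ 380.77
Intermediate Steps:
√(166461 + (296 + 325*(-67))) = √(166461 + (296 - 21775)) = √(166461 - 21479) = √144982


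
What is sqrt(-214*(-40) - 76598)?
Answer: I*sqrt(68038) ≈ 260.84*I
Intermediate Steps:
sqrt(-214*(-40) - 76598) = sqrt(8560 - 76598) = sqrt(-68038) = I*sqrt(68038)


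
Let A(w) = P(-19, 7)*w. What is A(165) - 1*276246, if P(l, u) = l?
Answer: -279381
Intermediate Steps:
A(w) = -19*w
A(165) - 1*276246 = -19*165 - 1*276246 = -3135 - 276246 = -279381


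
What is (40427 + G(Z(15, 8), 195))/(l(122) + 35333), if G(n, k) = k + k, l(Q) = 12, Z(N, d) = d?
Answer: 40817/35345 ≈ 1.1548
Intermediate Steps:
G(n, k) = 2*k
(40427 + G(Z(15, 8), 195))/(l(122) + 35333) = (40427 + 2*195)/(12 + 35333) = (40427 + 390)/35345 = 40817*(1/35345) = 40817/35345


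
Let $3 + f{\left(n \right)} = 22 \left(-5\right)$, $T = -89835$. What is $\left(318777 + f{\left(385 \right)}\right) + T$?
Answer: $228829$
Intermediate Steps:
$f{\left(n \right)} = -113$ ($f{\left(n \right)} = -3 + 22 \left(-5\right) = -3 - 110 = -113$)
$\left(318777 + f{\left(385 \right)}\right) + T = \left(318777 - 113\right) - 89835 = 318664 - 89835 = 228829$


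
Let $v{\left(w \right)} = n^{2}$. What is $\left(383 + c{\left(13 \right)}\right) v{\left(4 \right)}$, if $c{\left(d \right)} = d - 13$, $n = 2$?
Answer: $1532$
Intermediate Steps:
$c{\left(d \right)} = -13 + d$
$v{\left(w \right)} = 4$ ($v{\left(w \right)} = 2^{2} = 4$)
$\left(383 + c{\left(13 \right)}\right) v{\left(4 \right)} = \left(383 + \left(-13 + 13\right)\right) 4 = \left(383 + 0\right) 4 = 383 \cdot 4 = 1532$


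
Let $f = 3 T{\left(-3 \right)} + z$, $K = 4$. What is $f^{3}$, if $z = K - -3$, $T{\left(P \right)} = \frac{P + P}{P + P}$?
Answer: $1000$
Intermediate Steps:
$T{\left(P \right)} = 1$ ($T{\left(P \right)} = \frac{2 P}{2 P} = 2 P \frac{1}{2 P} = 1$)
$z = 7$ ($z = 4 - -3 = 4 + 3 = 7$)
$f = 10$ ($f = 3 \cdot 1 + 7 = 3 + 7 = 10$)
$f^{3} = 10^{3} = 1000$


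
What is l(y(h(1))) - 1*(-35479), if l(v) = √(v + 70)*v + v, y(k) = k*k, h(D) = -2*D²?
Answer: 35483 + 4*√74 ≈ 35517.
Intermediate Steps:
y(k) = k²
l(v) = v + v*√(70 + v) (l(v) = √(70 + v)*v + v = v*√(70 + v) + v = v + v*√(70 + v))
l(y(h(1))) - 1*(-35479) = (-2*1²)²*(1 + √(70 + (-2*1²)²)) - 1*(-35479) = (-2*1)²*(1 + √(70 + (-2*1)²)) + 35479 = (-2)²*(1 + √(70 + (-2)²)) + 35479 = 4*(1 + √(70 + 4)) + 35479 = 4*(1 + √74) + 35479 = (4 + 4*√74) + 35479 = 35483 + 4*√74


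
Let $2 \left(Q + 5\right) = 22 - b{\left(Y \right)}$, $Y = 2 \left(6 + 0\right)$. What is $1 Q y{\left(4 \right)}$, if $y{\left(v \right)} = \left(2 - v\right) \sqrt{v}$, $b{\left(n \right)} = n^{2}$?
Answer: $264$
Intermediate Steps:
$Y = 12$ ($Y = 2 \cdot 6 = 12$)
$Q = -66$ ($Q = -5 + \frac{22 - 12^{2}}{2} = -5 + \frac{22 - 144}{2} = -5 + \frac{1}{2} \left(-122\right) = -5 - 61 = -66$)
$y{\left(v \right)} = \sqrt{v} \left(2 - v\right)$
$1 Q y{\left(4 \right)} = 1 \left(-66\right) \sqrt{4} \left(2 - 4\right) = - 66 \cdot 2 \left(2 - 4\right) = - 66 \cdot 2 \left(-2\right) = \left(-66\right) \left(-4\right) = 264$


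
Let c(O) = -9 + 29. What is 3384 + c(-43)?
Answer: 3404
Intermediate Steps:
c(O) = 20
3384 + c(-43) = 3384 + 20 = 3404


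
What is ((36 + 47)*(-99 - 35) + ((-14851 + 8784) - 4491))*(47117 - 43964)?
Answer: -68357040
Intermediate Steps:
((36 + 47)*(-99 - 35) + ((-14851 + 8784) - 4491))*(47117 - 43964) = (83*(-134) + (-6067 - 4491))*3153 = (-11122 - 10558)*3153 = -21680*3153 = -68357040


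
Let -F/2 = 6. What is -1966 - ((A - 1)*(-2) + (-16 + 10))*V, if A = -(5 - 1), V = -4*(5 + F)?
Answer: -2078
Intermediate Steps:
F = -12 (F = -2*6 = -12)
V = 28 (V = -4*(5 - 12) = -4*(-7) = 28)
A = -4 (A = -1*4 = -4)
-1966 - ((A - 1)*(-2) + (-16 + 10))*V = -1966 - ((-4 - 1)*(-2) + (-16 + 10))*28 = -1966 - (-5*(-2) - 6)*28 = -1966 - (10 - 6)*28 = -1966 - 4*28 = -1966 - 1*112 = -1966 - 112 = -2078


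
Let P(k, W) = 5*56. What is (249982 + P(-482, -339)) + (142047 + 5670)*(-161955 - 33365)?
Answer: -28851834178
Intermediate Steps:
P(k, W) = 280
(249982 + P(-482, -339)) + (142047 + 5670)*(-161955 - 33365) = (249982 + 280) + (142047 + 5670)*(-161955 - 33365) = 250262 + 147717*(-195320) = 250262 - 28852084440 = -28851834178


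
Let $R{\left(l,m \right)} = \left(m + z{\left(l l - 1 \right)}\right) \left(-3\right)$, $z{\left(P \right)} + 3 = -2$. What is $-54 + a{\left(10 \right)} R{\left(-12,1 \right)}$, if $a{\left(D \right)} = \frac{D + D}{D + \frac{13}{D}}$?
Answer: $- \frac{3702}{113} \approx -32.761$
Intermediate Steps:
$z{\left(P \right)} = -5$ ($z{\left(P \right)} = -3 - 2 = -5$)
$a{\left(D \right)} = \frac{2 D}{D + \frac{13}{D}}$
$R{\left(l,m \right)} = 15 - 3 m$ ($R{\left(l,m \right)} = \left(m - 5\right) \left(-3\right) = \left(-5 + m\right) \left(-3\right) = 15 - 3 m$)
$-54 + a{\left(10 \right)} R{\left(-12,1 \right)} = -54 + \frac{2 \cdot 10^{2}}{13 + 10^{2}} \left(15 - 3\right) = -54 + 2 \cdot 100 \frac{1}{13 + 100} \left(15 - 3\right) = -54 + 2 \cdot 100 \cdot \frac{1}{113} \cdot 12 = -54 + \frac{200}{113} \cdot 12 = -54 + \frac{2400}{113} = - \frac{3702}{113}$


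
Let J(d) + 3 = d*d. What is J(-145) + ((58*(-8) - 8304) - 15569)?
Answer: -3315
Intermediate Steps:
J(d) = -3 + d² (J(d) = -3 + d*d = -3 + d²)
J(-145) + ((58*(-8) - 8304) - 15569) = (-3 + (-145)²) + ((58*(-8) - 8304) - 15569) = (-3 + 21025) + ((-464 - 8304) - 15569) = 21022 + (-8768 - 15569) = 21022 - 24337 = -3315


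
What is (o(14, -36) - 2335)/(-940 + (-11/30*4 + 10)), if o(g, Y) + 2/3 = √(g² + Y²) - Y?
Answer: 34495/13972 - 15*√373/6986 ≈ 2.4274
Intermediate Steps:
o(g, Y) = -⅔ + √(Y² + g²) - Y (o(g, Y) = -⅔ + (√(g² + Y²) - Y) = -⅔ + (√(Y² + g²) - Y) = -⅔ + √(Y² + g²) - Y)
(o(14, -36) - 2335)/(-940 + (-11/30*4 + 10)) = ((-⅔ + √((-36)² + 14²) - 1*(-36)) - 2335)/(-940 + (-11/30*4 + 10)) = ((-⅔ + √(1296 + 196) + 36) - 2335)/(-940 + (-11*1/30*4 + 10)) = ((-⅔ + √1492 + 36) - 2335)/(-940 + (-11/30*4 + 10)) = ((-⅔ + 2*√373 + 36) - 2335)/(-940 + (-22/15 + 10)) = ((106/3 + 2*√373) - 2335)/(-940 + 128/15) = (-6899/3 + 2*√373)/(-13972/15) = (-6899/3 + 2*√373)*(-15/13972) = 34495/13972 - 15*√373/6986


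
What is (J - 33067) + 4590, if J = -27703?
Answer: -56180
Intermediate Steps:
(J - 33067) + 4590 = (-27703 - 33067) + 4590 = -60770 + 4590 = -56180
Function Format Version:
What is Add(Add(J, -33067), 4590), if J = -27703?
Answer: -56180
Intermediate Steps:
Add(Add(J, -33067), 4590) = Add(Add(-27703, -33067), 4590) = Add(-60770, 4590) = -56180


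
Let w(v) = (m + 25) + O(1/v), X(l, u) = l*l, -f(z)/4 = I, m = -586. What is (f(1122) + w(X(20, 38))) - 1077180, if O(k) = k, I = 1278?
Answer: -433141199/400 ≈ -1.0829e+6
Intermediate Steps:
f(z) = -5112 (f(z) = -4*1278 = -5112)
X(l, u) = l**2
w(v) = -561 + 1/v (w(v) = (-586 + 25) + 1/v = -561 + 1/v)
(f(1122) + w(X(20, 38))) - 1077180 = (-5112 + (-561 + 1/(20**2))) - 1077180 = (-5112 + (-561 + 1/400)) - 1077180 = (-5112 - 224399/400) - 1077180 = -2269199/400 - 1077180 = -433141199/400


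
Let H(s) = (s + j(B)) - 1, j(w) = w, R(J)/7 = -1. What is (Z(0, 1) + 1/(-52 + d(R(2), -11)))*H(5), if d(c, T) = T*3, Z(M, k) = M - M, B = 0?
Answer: -4/85 ≈ -0.047059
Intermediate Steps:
R(J) = -7 (R(J) = 7*(-1) = -7)
Z(M, k) = 0
d(c, T) = 3*T
H(s) = -1 + s (H(s) = (s + 0) - 1 = s - 1 = -1 + s)
(Z(0, 1) + 1/(-52 + d(R(2), -11)))*H(5) = (0 + 1/(-52 + 3*(-11)))*(-1 + 5) = (0 + 1/(-52 - 33))*4 = (0 + 1/(-85))*4 = (0 - 1/85)*4 = -1/85*4 = -4/85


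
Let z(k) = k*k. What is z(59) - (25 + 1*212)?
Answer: 3244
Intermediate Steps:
z(k) = k**2
z(59) - (25 + 1*212) = 59**2 - (25 + 1*212) = 3481 - (25 + 212) = 3481 - 1*237 = 3481 - 237 = 3244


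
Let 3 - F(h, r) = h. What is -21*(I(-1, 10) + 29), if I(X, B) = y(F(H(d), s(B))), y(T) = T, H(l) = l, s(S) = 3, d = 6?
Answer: -546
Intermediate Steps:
F(h, r) = 3 - h
I(X, B) = -3 (I(X, B) = 3 - 1*6 = 3 - 6 = -3)
-21*(I(-1, 10) + 29) = -21*(-3 + 29) = -21*26 = -546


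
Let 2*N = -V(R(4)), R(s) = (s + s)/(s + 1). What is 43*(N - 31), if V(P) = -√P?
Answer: -1333 + 43*√10/5 ≈ -1305.8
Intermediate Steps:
R(s) = 2*s/(1 + s) (R(s) = (2*s)/(1 + s) = 2*s/(1 + s))
N = √10/5 (N = (-(-1)*√(2*4/(1 + 4)))/2 = (-(-1)*√(2*4/5))/2 = (-(-1)*√(2*4*(⅕)))/2 = (-(-1)*√(8/5))/2 = (-(-1)*2*√10/5)/2 = (-(-2)*√10/5)/2 = (2*√10/5)/2 = √10/5 ≈ 0.63246)
43*(N - 31) = 43*(√10/5 - 31) = 43*(-31 + √10/5) = -1333 + 43*√10/5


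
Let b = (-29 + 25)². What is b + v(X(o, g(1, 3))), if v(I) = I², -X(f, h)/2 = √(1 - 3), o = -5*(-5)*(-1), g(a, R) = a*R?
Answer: 8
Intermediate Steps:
g(a, R) = R*a
o = -25 (o = 25*(-1) = -25)
X(f, h) = -2*I*√2 (X(f, h) = -2*√(1 - 3) = -2*I*√2)
b = 16 (b = (-4)² = 16)
b + v(X(o, g(1, 3))) = 16 + (-2*I*√2)² = 16 - 8 = 8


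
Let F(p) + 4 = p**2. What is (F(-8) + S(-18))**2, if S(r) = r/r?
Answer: 3721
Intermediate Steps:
S(r) = 1
F(p) = -4 + p**2
(F(-8) + S(-18))**2 = ((-4 + (-8)**2) + 1)**2 = ((-4 + 64) + 1)**2 = (60 + 1)**2 = 61**2 = 3721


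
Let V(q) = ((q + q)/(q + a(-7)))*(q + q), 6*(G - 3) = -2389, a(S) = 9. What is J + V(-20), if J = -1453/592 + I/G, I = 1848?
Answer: -2355911949/15439952 ≈ -152.59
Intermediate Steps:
G = -2371/6 (G = 3 + (1/6)*(-2389) = 3 - 2389/6 = -2371/6 ≈ -395.17)
J = -10009159/1403632 (J = -1453/592 + 1848/(-2371/6) = -1453*1/592 + 1848*(-6/2371) = -1453/592 - 11088/2371 = -10009159/1403632 ≈ -7.1309)
V(q) = 4*q**2/(9 + q) (V(q) = ((q + q)/(q + 9))*(q + q) = ((2*q)/(9 + q))*(2*q) = (2*q/(9 + q))*(2*q) = 4*q**2/(9 + q))
J + V(-20) = -10009159/1403632 + 4*(-20)**2/(9 - 20) = -10009159/1403632 + 4*400/(-11) = -10009159/1403632 + 4*400*(-1/11) = -10009159/1403632 - 1600/11 = -2355911949/15439952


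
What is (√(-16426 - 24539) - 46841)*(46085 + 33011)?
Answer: -3704935736 + 79096*I*√40965 ≈ -3.7049e+9 + 1.6009e+7*I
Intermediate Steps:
(√(-16426 - 24539) - 46841)*(46085 + 33011) = (√(-40965) - 46841)*79096 = (I*√40965 - 46841)*79096 = (-46841 + I*√40965)*79096 = -3704935736 + 79096*I*√40965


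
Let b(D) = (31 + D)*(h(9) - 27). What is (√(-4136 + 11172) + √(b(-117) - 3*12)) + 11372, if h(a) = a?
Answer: 11372 + 2*√1759 + 6*√42 ≈ 11495.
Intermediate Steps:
b(D) = -558 - 18*D (b(D) = (31 + D)*(9 - 27) = (31 + D)*(-18) = -558 - 18*D)
(√(-4136 + 11172) + √(b(-117) - 3*12)) + 11372 = (√(-4136 + 11172) + √((-558 - 18*(-117)) - 3*12)) + 11372 = (√7036 + √((-558 + 2106) - 36)) + 11372 = (2*√1759 + √(1548 - 36)) + 11372 = (2*√1759 + √1512) + 11372 = (2*√1759 + 6*√42) + 11372 = 11372 + 2*√1759 + 6*√42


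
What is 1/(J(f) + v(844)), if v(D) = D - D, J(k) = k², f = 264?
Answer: 1/69696 ≈ 1.4348e-5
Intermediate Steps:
v(D) = 0
1/(J(f) + v(844)) = 1/(264² + 0) = 1/(69696 + 0) = 1/69696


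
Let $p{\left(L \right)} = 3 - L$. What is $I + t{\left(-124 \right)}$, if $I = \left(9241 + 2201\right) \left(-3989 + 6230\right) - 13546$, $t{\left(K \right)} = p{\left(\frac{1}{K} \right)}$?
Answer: $\frac{3177869397}{124} \approx 2.5628 \cdot 10^{7}$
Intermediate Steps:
$t{\left(K \right)} = 3 - \frac{1}{K}$
$I = 25627976$ ($I = 11442 \cdot 2241 - 13546 = 25641522 - 13546 = 25627976$)
$I + t{\left(-124 \right)} = 25627976 + \left(3 - \frac{1}{-124}\right) = 25627976 + \left(3 - - \frac{1}{124}\right) = 25627976 + \left(3 + \frac{1}{124}\right) = 25627976 + \frac{373}{124} = \frac{3177869397}{124}$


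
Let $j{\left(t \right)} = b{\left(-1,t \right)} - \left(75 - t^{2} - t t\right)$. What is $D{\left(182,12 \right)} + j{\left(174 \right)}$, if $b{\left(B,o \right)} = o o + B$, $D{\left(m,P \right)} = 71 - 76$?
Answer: $90747$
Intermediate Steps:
$D{\left(m,P \right)} = -5$
$b{\left(B,o \right)} = B + o^{2}$ ($b{\left(B,o \right)} = o^{2} + B = B + o^{2}$)
$j{\left(t \right)} = -76 + 3 t^{2}$ ($j{\left(t \right)} = \left(-1 + t^{2}\right) - \left(75 - t^{2} - t t\right) = \left(-1 + t^{2}\right) + \left(\left(t^{2} + t^{2}\right) - 75\right) = \left(-1 + t^{2}\right) + \left(2 t^{2} - 75\right) = \left(-1 + t^{2}\right) + \left(-75 + 2 t^{2}\right) = -76 + 3 t^{2}$)
$D{\left(182,12 \right)} + j{\left(174 \right)} = -5 - \left(76 - 3 \cdot 174^{2}\right) = -5 + \left(-76 + 3 \cdot 30276\right) = -5 + \left(-76 + 90828\right) = -5 + 90752 = 90747$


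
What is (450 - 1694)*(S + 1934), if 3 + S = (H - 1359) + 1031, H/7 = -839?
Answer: 5311880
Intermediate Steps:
H = -5873 (H = 7*(-839) = -5873)
S = -6204 (S = -3 + ((-5873 - 1359) + 1031) = -3 + (-7232 + 1031) = -3 - 6201 = -6204)
(450 - 1694)*(S + 1934) = (450 - 1694)*(-6204 + 1934) = -1244*(-4270) = 5311880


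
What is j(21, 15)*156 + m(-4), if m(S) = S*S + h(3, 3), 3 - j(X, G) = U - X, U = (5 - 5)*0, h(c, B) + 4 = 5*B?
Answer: 3771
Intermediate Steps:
h(c, B) = -4 + 5*B
U = 0 (U = 0*0 = 0)
j(X, G) = 3 + X (j(X, G) = 3 - (0 - X) = 3 - (-1)*X = 3 + X)
m(S) = 11 + S² (m(S) = S*S + (-4 + 5*3) = S² + (-4 + 15) = S² + 11 = 11 + S²)
j(21, 15)*156 + m(-4) = (3 + 21)*156 + (11 + (-4)²) = 24*156 + (11 + 16) = 3744 + 27 = 3771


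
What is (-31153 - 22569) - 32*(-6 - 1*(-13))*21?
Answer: -58426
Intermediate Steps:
(-31153 - 22569) - 32*(-6 - 1*(-13))*21 = -53722 - 32*(-6 + 13)*21 = -53722 - 32*7*21 = -53722 - 224*21 = -53722 - 4704 = -58426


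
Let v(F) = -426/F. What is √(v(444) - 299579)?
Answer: 3*I*√182277762/74 ≈ 547.34*I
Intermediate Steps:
√(v(444) - 299579) = √(-426/444 - 299579) = √(-426*1/444 - 299579) = √(-71/74 - 299579) = √(-22168917/74) = 3*I*√182277762/74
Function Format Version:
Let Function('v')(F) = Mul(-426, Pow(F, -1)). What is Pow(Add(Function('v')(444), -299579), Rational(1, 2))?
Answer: Mul(Rational(3, 74), I, Pow(182277762, Rational(1, 2))) ≈ Mul(547.34, I)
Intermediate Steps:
Pow(Add(Function('v')(444), -299579), Rational(1, 2)) = Pow(Add(Mul(-426, Pow(444, -1)), -299579), Rational(1, 2)) = Pow(Add(Mul(-426, Rational(1, 444)), -299579), Rational(1, 2)) = Pow(Add(Rational(-71, 74), -299579), Rational(1, 2)) = Pow(Rational(-22168917, 74), Rational(1, 2)) = Mul(Rational(3, 74), I, Pow(182277762, Rational(1, 2)))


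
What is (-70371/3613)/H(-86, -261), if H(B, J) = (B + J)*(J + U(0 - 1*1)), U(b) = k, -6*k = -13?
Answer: -422226/1947013183 ≈ -0.00021686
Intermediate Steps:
k = 13/6 (k = -1/6*(-13) = 13/6 ≈ 2.1667)
U(b) = 13/6
H(B, J) = (13/6 + J)*(B + J) (H(B, J) = (B + J)*(J + 13/6) = (B + J)*(13/6 + J) = (13/6 + J)*(B + J))
(-70371/3613)/H(-86, -261) = (-70371/3613)/((-261)**2 + (13/6)*(-86) + (13/6)*(-261) - 86*(-261)) = (-70371*1/3613)/(68121 - 559/3 - 1131/2 + 22446) = -70371/(3613*538891/6) = -70371/3613*6/538891 = -422226/1947013183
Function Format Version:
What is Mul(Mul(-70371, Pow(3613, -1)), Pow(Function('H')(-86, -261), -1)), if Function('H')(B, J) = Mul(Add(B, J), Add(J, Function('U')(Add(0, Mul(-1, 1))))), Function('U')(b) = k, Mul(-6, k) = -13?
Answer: Rational(-422226, 1947013183) ≈ -0.00021686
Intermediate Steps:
k = Rational(13, 6) (k = Mul(Rational(-1, 6), -13) = Rational(13, 6) ≈ 2.1667)
Function('U')(b) = Rational(13, 6)
Function('H')(B, J) = Mul(Add(Rational(13, 6), J), Add(B, J)) (Function('H')(B, J) = Mul(Add(B, J), Add(J, Rational(13, 6))) = Mul(Add(B, J), Add(Rational(13, 6), J)) = Mul(Add(Rational(13, 6), J), Add(B, J)))
Mul(Mul(-70371, Pow(3613, -1)), Pow(Function('H')(-86, -261), -1)) = Mul(Mul(-70371, Pow(3613, -1)), Pow(Add(Pow(-261, 2), Mul(Rational(13, 6), -86), Mul(Rational(13, 6), -261), Mul(-86, -261)), -1)) = Mul(Mul(-70371, Rational(1, 3613)), Pow(Add(68121, Rational(-559, 3), Rational(-1131, 2), 22446), -1)) = Mul(Rational(-70371, 3613), Pow(Rational(538891, 6), -1)) = Mul(Rational(-70371, 3613), Rational(6, 538891)) = Rational(-422226, 1947013183)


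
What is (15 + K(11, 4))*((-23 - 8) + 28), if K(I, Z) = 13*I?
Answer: -474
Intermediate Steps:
(15 + K(11, 4))*((-23 - 8) + 28) = (15 + 13*11)*((-23 - 8) + 28) = (15 + 143)*(-31 + 28) = 158*(-3) = -474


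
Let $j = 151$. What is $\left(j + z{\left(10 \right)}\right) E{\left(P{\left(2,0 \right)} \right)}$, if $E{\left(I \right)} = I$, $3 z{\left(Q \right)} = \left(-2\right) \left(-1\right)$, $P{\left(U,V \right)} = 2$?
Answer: $\frac{910}{3} \approx 303.33$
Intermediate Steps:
$z{\left(Q \right)} = \frac{2}{3}$ ($z{\left(Q \right)} = \frac{\left(-2\right) \left(-1\right)}{3} = \frac{1}{3} \cdot 2 = \frac{2}{3}$)
$\left(j + z{\left(10 \right)}\right) E{\left(P{\left(2,0 \right)} \right)} = \left(151 + \frac{2}{3}\right) 2 = \frac{455}{3} \cdot 2 = \frac{910}{3}$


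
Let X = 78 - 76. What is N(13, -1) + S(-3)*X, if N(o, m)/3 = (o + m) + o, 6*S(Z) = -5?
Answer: 220/3 ≈ 73.333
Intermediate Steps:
S(Z) = -⅚ (S(Z) = (⅙)*(-5) = -⅚)
X = 2
N(o, m) = 3*m + 6*o (N(o, m) = 3*((o + m) + o) = 3*((m + o) + o) = 3*(m + 2*o) = 3*m + 6*o)
N(13, -1) + S(-3)*X = (3*(-1) + 6*13) - ⅚*2 = (-3 + 78) - 5/3 = 75 - 5/3 = 220/3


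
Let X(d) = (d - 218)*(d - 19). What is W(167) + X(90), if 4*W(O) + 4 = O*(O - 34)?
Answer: -14145/4 ≈ -3536.3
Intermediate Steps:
X(d) = (-218 + d)*(-19 + d)
W(O) = -1 + O*(-34 + O)/4 (W(O) = -1 + (O*(O - 34))/4 = -1 + (O*(-34 + O))/4 = -1 + O*(-34 + O)/4)
W(167) + X(90) = (-1 - 17/2*167 + (¼)*167²) + (4142 + 90² - 237*90) = (-1 - 2839/2 + (¼)*27889) + (4142 + 8100 - 21330) = (-1 - 2839/2 + 27889/4) - 9088 = 22207/4 - 9088 = -14145/4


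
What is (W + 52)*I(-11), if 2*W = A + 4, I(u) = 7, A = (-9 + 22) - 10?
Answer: 777/2 ≈ 388.50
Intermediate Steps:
A = 3 (A = 13 - 10 = 3)
W = 7/2 (W = (3 + 4)/2 = (½)*7 = 7/2 ≈ 3.5000)
(W + 52)*I(-11) = (7/2 + 52)*7 = (111/2)*7 = 777/2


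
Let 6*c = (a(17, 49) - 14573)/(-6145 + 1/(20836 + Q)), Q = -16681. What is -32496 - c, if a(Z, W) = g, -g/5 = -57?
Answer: -414856584772/12766237 ≈ -32496.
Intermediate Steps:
g = 285 (g = -5*(-57) = 285)
a(Z, W) = 285
c = 4947220/12766237 (c = ((285 - 14573)/(-6145 + 1/(20836 - 16681)))/6 = (-14288/(-6145 + 1/4155))/6 = (-14288/(-25532474/4155))/6 = (-14288*(-4155/25532474))/6 = (⅙)*(29683320/12766237) = 4947220/12766237 ≈ 0.38752)
-32496 - c = -32496 - 1*4947220/12766237 = -32496 - 4947220/12766237 = -414856584772/12766237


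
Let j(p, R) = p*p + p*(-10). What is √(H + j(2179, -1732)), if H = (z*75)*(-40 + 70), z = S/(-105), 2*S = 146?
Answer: √231509649/7 ≈ 2173.6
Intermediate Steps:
S = 73 (S = (½)*146 = 73)
z = -73/105 (z = 73/(-105) = 73*(-1/105) = -73/105 ≈ -0.69524)
j(p, R) = p² - 10*p
H = -10950/7 (H = (-73/105*75)*(-40 + 70) = -365/7*30 = -10950/7 ≈ -1564.3)
√(H + j(2179, -1732)) = √(-10950/7 + 2179*(-10 + 2179)) = √(-10950/7 + 2179*2169) = √(-10950/7 + 4726251) = √(33072807/7) = √231509649/7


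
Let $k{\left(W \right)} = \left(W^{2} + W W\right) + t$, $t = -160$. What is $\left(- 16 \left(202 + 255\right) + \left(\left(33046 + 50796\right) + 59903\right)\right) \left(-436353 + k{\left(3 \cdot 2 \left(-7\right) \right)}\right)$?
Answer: $-59073442505$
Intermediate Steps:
$k{\left(W \right)} = -160 + 2 W^{2}$ ($k{\left(W \right)} = \left(W^{2} + W W\right) - 160 = \left(W^{2} + W^{2}\right) - 160 = 2 W^{2} - 160 = -160 + 2 W^{2}$)
$\left(- 16 \left(202 + 255\right) + \left(\left(33046 + 50796\right) + 59903\right)\right) \left(-436353 + k{\left(3 \cdot 2 \left(-7\right) \right)}\right) = \left(- 16 \left(202 + 255\right) + \left(\left(33046 + 50796\right) + 59903\right)\right) \left(-436353 - \left(160 - 2 \left(3 \cdot 2 \left(-7\right)\right)^{2}\right)\right) = \left(\left(-16\right) 457 + \left(83842 + 59903\right)\right) \left(-436353 - \left(160 - 2 \left(6 \left(-7\right)\right)^{2}\right)\right) = \left(-7312 + 143745\right) \left(-436353 - \left(160 - 2 \left(-42\right)^{2}\right)\right) = 136433 \left(-436353 + \left(-160 + 2 \cdot 1764\right)\right) = 136433 \left(-436353 + \left(-160 + 3528\right)\right) = 136433 \left(-436353 + 3368\right) = 136433 \left(-432985\right) = -59073442505$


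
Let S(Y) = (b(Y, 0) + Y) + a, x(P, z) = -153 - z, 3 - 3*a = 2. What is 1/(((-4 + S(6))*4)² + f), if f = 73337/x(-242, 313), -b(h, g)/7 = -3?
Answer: 4194/35874367 ≈ 0.00011691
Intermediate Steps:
b(h, g) = 21 (b(h, g) = -7*(-3) = 21)
a = ⅓ (a = 1 - ⅓*2 = 1 - ⅔ = ⅓ ≈ 0.33333)
S(Y) = 64/3 + Y (S(Y) = (21 + Y) + ⅓ = 64/3 + Y)
f = -73337/466 (f = 73337/(-153 - 1*313) = 73337/(-153 - 313) = 73337/(-466) = 73337*(-1/466) = -73337/466 ≈ -157.38)
1/(((-4 + S(6))*4)² + f) = 1/(((-4 + (64/3 + 6))*4)² - 73337/466) = 1/(((-4 + 82/3)*4)² - 73337/466) = 1/(((70/3)*4)² - 73337/466) = 1/((280/3)² - 73337/466) = 1/(78400/9 - 73337/466) = 1/(35874367/4194) = 4194/35874367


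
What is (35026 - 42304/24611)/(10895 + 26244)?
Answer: 861982582/914027929 ≈ 0.94306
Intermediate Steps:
(35026 - 42304/24611)/(10895 + 26244) = (35026 - 42304*1/24611)/37139 = (35026 - 42304/24611)*(1/37139) = (861982582/24611)*(1/37139) = 861982582/914027929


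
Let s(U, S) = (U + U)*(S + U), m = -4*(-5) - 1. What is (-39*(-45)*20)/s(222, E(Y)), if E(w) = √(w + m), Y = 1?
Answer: 8775/24632 - 2925*√5/911384 ≈ 0.34907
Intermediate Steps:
m = 19 (m = 20 - 1 = 19)
E(w) = √(19 + w) (E(w) = √(w + 19) = √(19 + w))
s(U, S) = 2*U*(S + U) (s(U, S) = (2*U)*(S + U) = 2*U*(S + U))
(-39*(-45)*20)/s(222, E(Y)) = (-39*(-45)*20)/((2*222*(√(19 + 1) + 222))) = (1755*20)/((2*222*(√20 + 222))) = 35100/((2*222*(2*√5 + 222))) = 35100/((2*222*(222 + 2*√5))) = 35100/(98568 + 888*√5)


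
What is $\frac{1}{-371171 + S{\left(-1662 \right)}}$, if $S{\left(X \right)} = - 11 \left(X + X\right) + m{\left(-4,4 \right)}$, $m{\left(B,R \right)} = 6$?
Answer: $- \frac{1}{334601} \approx -2.9886 \cdot 10^{-6}$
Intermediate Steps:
$S{\left(X \right)} = 6 - 22 X$ ($S{\left(X \right)} = - 11 \left(X + X\right) + 6 = - 11 \cdot 2 X + 6 = - 22 X + 6 = 6 - 22 X$)
$\frac{1}{-371171 + S{\left(-1662 \right)}} = \frac{1}{-371171 + \left(6 - -36564\right)} = \frac{1}{-371171 + \left(6 + 36564\right)} = \frac{1}{-371171 + 36570} = \frac{1}{-334601} = - \frac{1}{334601}$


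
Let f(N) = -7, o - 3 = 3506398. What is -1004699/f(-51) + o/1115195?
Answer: 1120459846112/7806365 ≈ 1.4353e+5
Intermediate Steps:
o = 3506401 (o = 3 + 3506398 = 3506401)
-1004699/f(-51) + o/1115195 = -1004699/(-7) + 3506401/1115195 = -1004699*(-⅐) + 3506401*(1/1115195) = 1004699/7 + 3506401/1115195 = 1120459846112/7806365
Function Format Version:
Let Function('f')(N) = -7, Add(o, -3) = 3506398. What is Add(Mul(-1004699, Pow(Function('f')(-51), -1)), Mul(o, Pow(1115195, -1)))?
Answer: Rational(1120459846112, 7806365) ≈ 1.4353e+5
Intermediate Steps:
o = 3506401 (o = Add(3, 3506398) = 3506401)
Add(Mul(-1004699, Pow(Function('f')(-51), -1)), Mul(o, Pow(1115195, -1))) = Add(Mul(-1004699, Pow(-7, -1)), Mul(3506401, Pow(1115195, -1))) = Add(Mul(-1004699, Rational(-1, 7)), Mul(3506401, Rational(1, 1115195))) = Add(Rational(1004699, 7), Rational(3506401, 1115195)) = Rational(1120459846112, 7806365)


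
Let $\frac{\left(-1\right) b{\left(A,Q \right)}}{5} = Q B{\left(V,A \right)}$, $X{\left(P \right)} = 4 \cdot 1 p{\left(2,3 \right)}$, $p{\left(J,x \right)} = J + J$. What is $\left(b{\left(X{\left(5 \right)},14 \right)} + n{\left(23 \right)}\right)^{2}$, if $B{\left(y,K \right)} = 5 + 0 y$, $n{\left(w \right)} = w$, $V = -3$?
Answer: $106929$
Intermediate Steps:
$B{\left(y,K \right)} = 5$ ($B{\left(y,K \right)} = 5 + 0 = 5$)
$p{\left(J,x \right)} = 2 J$
$X{\left(P \right)} = 16$ ($X{\left(P \right)} = 4 \cdot 1 \cdot 2 \cdot 2 = 4 \cdot 4 = 16$)
$b{\left(A,Q \right)} = - 25 Q$ ($b{\left(A,Q \right)} = - 5 Q 5 = - 5 \cdot 5 Q = - 25 Q$)
$\left(b{\left(X{\left(5 \right)},14 \right)} + n{\left(23 \right)}\right)^{2} = \left(\left(-25\right) 14 + 23\right)^{2} = \left(-350 + 23\right)^{2} = \left(-327\right)^{2} = 106929$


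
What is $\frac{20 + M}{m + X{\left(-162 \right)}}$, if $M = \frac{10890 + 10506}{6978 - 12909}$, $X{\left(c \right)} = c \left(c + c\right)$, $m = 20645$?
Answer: $\frac{32408}{144583941} \approx 0.00022415$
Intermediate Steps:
$X{\left(c \right)} = 2 c^{2}$ ($X{\left(c \right)} = c 2 c = 2 c^{2}$)
$M = - \frac{7132}{1977}$ ($M = \frac{21396}{-5931} = 21396 \left(- \frac{1}{5931}\right) = - \frac{7132}{1977} \approx -3.6075$)
$\frac{20 + M}{m + X{\left(-162 \right)}} = \frac{20 - \frac{7132}{1977}}{20645 + 2 \left(-162\right)^{2}} = \frac{32408}{1977 \left(20645 + 2 \cdot 26244\right)} = \frac{32408}{1977 \left(20645 + 52488\right)} = \frac{32408}{1977 \cdot 73133} = \frac{32408}{1977} \cdot \frac{1}{73133} = \frac{32408}{144583941}$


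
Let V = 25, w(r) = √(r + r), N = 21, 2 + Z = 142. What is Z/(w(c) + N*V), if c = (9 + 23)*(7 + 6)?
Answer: 73500/274793 - 1120*√13/274793 ≈ 0.25278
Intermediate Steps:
Z = 140 (Z = -2 + 142 = 140)
c = 416 (c = 32*13 = 416)
w(r) = √2*√r (w(r) = √(2*r) = √2*√r)
Z/(w(c) + N*V) = 140/(√2*√416 + 21*25) = 140/(√2*(4*√26) + 525) = 140/(8*√13 + 525) = 140/(525 + 8*√13)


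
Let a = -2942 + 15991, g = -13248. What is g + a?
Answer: -199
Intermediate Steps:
a = 13049
g + a = -13248 + 13049 = -199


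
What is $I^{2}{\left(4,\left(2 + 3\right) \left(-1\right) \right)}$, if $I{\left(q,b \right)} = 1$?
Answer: $1$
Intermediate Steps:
$I^{2}{\left(4,\left(2 + 3\right) \left(-1\right) \right)} = 1^{2} = 1$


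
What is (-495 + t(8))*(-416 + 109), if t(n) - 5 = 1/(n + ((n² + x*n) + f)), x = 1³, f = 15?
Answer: 14290543/95 ≈ 1.5043e+5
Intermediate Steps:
x = 1
t(n) = 5 + 1/(15 + n² + 2*n) (t(n) = 5 + 1/(n + ((n² + 1*n) + 15)) = 5 + 1/(n + ((n² + n) + 15)) = 5 + 1/(n + ((n + n²) + 15)) = 5 + 1/(n + (15 + n + n²)) = 5 + 1/(15 + n² + 2*n))
(-495 + t(8))*(-416 + 109) = (-495 + (76 + 5*8² + 10*8)/(15 + 8² + 2*8))*(-416 + 109) = (-495 + (76 + 5*64 + 80)/(15 + 64 + 16))*(-307) = (-495 + (76 + 320 + 80)/95)*(-307) = (-495 + (1/95)*476)*(-307) = (-495 + 476/95)*(-307) = -46549/95*(-307) = 14290543/95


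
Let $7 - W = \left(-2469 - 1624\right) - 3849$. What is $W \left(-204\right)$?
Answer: $-1621596$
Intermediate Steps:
$W = 7949$ ($W = 7 - \left(\left(-2469 - 1624\right) - 3849\right) = 7 - \left(-4093 - 3849\right) = 7 - -7942 = 7 + 7942 = 7949$)
$W \left(-204\right) = 7949 \left(-204\right) = -1621596$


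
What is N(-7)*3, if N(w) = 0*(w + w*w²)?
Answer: 0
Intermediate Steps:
N(w) = 0 (N(w) = 0*(w + w³) = 0)
N(-7)*3 = 0*3 = 0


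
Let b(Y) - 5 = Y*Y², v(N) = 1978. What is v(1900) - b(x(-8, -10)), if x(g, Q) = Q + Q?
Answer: 9973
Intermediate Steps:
x(g, Q) = 2*Q
b(Y) = 5 + Y³ (b(Y) = 5 + Y*Y² = 5 + Y³)
v(1900) - b(x(-8, -10)) = 1978 - (5 + (2*(-10))³) = 1978 - (5 + (-20)³) = 1978 - (5 - 8000) = 1978 - 1*(-7995) = 1978 + 7995 = 9973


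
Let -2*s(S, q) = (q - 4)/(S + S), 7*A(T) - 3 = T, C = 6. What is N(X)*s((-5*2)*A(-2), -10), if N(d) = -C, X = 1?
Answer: 147/10 ≈ 14.700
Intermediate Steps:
A(T) = 3/7 + T/7
s(S, q) = -(-4 + q)/(4*S) (s(S, q) = -(q - 4)/(2*(S + S)) = -(-4 + q)/(2*(2*S)) = -(-4 + q)*1/(2*S)/2 = -(-4 + q)/(4*S))
N(d) = -6 (N(d) = -1*6 = -6)
N(X)*s((-5*2)*A(-2), -10) = -3*(4 - 1*(-10))/(2*((-5*2)*(3/7 + (⅐)*(-2)))) = -3*(4 + 10)/(2*((-10*(3/7 - 2/7)))) = -3*14/(2*((-10*⅐))) = -3*14/(2*(-10/7)) = -3*(-7)*14/(2*10) = -6*(-49/20) = 147/10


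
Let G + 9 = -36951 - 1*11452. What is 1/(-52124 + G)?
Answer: -1/100536 ≈ -9.9467e-6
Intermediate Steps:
G = -48412 (G = -9 + (-36951 - 1*11452) = -9 + (-36951 - 11452) = -9 - 48403 = -48412)
1/(-52124 + G) = 1/(-52124 - 48412) = 1/(-100536) = -1/100536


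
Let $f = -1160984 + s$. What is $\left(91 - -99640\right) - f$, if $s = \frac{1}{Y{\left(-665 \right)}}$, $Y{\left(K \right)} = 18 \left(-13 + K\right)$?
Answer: $\frac{15385765861}{12204} \approx 1.2607 \cdot 10^{6}$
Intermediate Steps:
$Y{\left(K \right)} = -234 + 18 K$
$s = - \frac{1}{12204}$ ($s = \frac{1}{-234 + 18 \left(-665\right)} = \frac{1}{-234 - 11970} = \frac{1}{-12204} = - \frac{1}{12204} \approx -8.194 \cdot 10^{-5}$)
$f = - \frac{14168648737}{12204}$ ($f = -1160984 - \frac{1}{12204} = - \frac{14168648737}{12204} \approx -1.161 \cdot 10^{6}$)
$\left(91 - -99640\right) - f = \left(91 - -99640\right) - - \frac{14168648737}{12204} = \left(91 + 99640\right) + \frac{14168648737}{12204} = 99731 + \frac{14168648737}{12204} = \frac{15385765861}{12204}$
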